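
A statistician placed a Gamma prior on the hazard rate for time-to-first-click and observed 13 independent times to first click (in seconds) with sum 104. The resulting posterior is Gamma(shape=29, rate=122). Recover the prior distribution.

Gamma–exponential conjugacy: posterior shape = α + n, posterior rate = β + Σtᵢ.
So α = 29 − 13 = 16 and β = 122 − 104 = 18.

Gamma(shape=16, rate=18)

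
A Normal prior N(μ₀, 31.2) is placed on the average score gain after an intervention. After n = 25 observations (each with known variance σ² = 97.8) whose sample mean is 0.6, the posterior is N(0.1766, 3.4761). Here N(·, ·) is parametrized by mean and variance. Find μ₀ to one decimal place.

With known observation variance, the Normal–Normal posterior has precision τ_n = τ₀ + n/σ² and mean μ_n = (τ₀μ₀ + (n/σ²)x̄)/τ_n.
Here τ₀ = 1/31.2 = 0.032051 and τ_data = 25/97.8 = 0.255624, so τ_n = 0.287675.
Rearranging for μ₀: μ₀ = (μ_n·τ_n − τ_data·x̄)/τ₀ = (0.1766·0.287675 − 0.255624·0.6) / 0.032051 = -0.102571/0.032051 ≈ -3.2.

μ₀ = -3.2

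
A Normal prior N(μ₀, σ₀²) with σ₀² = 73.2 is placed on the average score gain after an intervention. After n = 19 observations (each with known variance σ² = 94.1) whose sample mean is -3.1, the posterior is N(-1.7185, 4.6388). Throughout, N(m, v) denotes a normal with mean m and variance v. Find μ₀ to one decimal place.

μ₀ = 18.7

With known observation variance, the Normal–Normal posterior has precision τ_n = τ₀ + n/σ² and mean μ_n = (τ₀μ₀ + (n/σ²)x̄)/τ_n.
Here τ₀ = 1/73.2 = 0.013661 and τ_data = 19/94.1 = 0.201913, so τ_n = 0.215574.
Rearranging for μ₀: μ₀ = (μ_n·τ_n − τ_data·x̄)/τ₀ = (-1.7185·0.215574 − 0.201913·-3.1) / 0.013661 = 0.255466/0.013661 ≈ 18.7.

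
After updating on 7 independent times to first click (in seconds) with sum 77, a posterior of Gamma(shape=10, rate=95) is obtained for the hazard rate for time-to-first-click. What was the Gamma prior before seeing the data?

Gamma(shape=3, rate=18)

Gamma–exponential conjugacy: posterior shape = α + n, posterior rate = β + Σtᵢ.
So α = 10 − 7 = 3 and β = 95 − 77 = 18.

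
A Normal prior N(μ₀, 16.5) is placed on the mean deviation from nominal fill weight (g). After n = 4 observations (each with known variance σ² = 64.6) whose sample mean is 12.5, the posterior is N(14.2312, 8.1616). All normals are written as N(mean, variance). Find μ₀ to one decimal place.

μ₀ = 16.0

The posterior mean is a precision-weighted average: μ_n = (τ₀μ₀ + τ_data·x̄)/(τ₀+τ_data), with τ₀=1/σ₀² and τ_data=n/σ².
Here τ₀ = 1/16.5 = 0.060606 and τ_data = 4/64.6 = 0.061920, so τ_n = 0.122526.
Rearranging for μ₀: μ₀ = (μ_n·τ_n − τ_data·x̄)/τ₀ = (14.2312·0.122526 − 0.061920·12.5) / 0.060606 = 0.969692/0.060606 ≈ 16.0.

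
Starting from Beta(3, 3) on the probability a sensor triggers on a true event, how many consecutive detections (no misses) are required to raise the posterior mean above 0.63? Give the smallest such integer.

k = 3

After k detections and 0 misses the posterior is Beta(3+k, 3), with mean (3+k)/(3+3+k).
Set (3+k)/(6+k) > 0.63 and solve: k > (0.63·6 − 3)/(1 − 0.63) = 2.108.
The smallest integer exceeding 2.108 is 3, and checking k=3: (6)/(9) = 0.6667 > 0.63.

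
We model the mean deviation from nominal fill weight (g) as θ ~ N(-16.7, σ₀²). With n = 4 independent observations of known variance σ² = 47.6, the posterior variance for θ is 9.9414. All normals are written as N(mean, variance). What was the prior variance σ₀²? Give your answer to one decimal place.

σ₀² = 60.4

For the Normal–Normal model with known σ², precisions add: τ_n = τ₀ + n/σ².
So 1/σ₀² = 1/9.9414 − 4/47.6 = 0.100589 − 0.084034 = 0.016555.
Hence σ₀² = 1/0.016555 ≈ 60.4.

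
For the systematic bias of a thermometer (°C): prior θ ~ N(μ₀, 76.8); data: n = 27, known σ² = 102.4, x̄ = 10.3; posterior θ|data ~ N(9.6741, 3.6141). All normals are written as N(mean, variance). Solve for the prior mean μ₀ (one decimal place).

The posterior mean is a precision-weighted average: μ_n = (τ₀μ₀ + τ_data·x̄)/(τ₀+τ_data), with τ₀=1/σ₀² and τ_data=n/σ².
Here τ₀ = 1/76.8 = 0.013021 and τ_data = 27/102.4 = 0.263672, so τ_n = 0.276693.
Rearranging for μ₀: μ₀ = (μ_n·τ_n − τ_data·x̄)/τ₀ = (9.6741·0.276693 − 0.263672·10.3) / 0.013021 = -0.039066/0.013021 ≈ -3.0.

μ₀ = -3.0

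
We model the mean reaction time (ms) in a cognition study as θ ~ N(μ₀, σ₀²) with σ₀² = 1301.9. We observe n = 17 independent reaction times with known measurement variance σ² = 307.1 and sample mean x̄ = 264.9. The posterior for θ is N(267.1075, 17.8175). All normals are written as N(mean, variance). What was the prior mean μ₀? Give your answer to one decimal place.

μ₀ = 426.2

The posterior mean is a precision-weighted average: μ_n = (τ₀μ₀ + τ_data·x̄)/(τ₀+τ_data), with τ₀=1/σ₀² and τ_data=n/σ².
Here τ₀ = 1/1301.9 = 0.000768 and τ_data = 17/307.1 = 0.055357, so τ_n = 0.056125.
Rearranging for μ₀: μ₀ = (μ_n·τ_n − τ_data·x̄)/τ₀ = (267.1075·0.056125 − 0.055357·264.9) / 0.000768 = 0.327339/0.000768 ≈ 426.2.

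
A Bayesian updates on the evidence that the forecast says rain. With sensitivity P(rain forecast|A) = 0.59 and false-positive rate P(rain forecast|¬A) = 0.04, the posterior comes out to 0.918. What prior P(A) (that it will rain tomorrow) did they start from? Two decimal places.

Bayes' rule in odds form gives O(A|E) = O(A)·[P(E|A)/P(E|¬A)], hence O(A) = O(A|E)/LR.
Posterior odds = 0.918/(1−0.918) = 11.1951. LR = 0.59/0.04 = 14.7500.
Prior odds = 11.1951/14.7500 = 0.7590, so P(A) = 0.7590/(1+0.7590) ≈ 0.43.

P(A) = 0.43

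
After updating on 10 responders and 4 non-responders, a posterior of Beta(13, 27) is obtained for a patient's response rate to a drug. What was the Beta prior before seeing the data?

Under Beta–binomial conjugacy the posterior parameters are (α+s, β+f).
Subtract the data counts: 13−10=3, 27−4=23.

Beta(3, 23)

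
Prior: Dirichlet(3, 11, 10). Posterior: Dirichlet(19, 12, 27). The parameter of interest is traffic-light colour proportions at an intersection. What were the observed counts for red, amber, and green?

For a Dirichlet(α) prior with multinomial counts c, the posterior is Dirichlet(α + c) componentwise.
Counts are posterior − prior componentwise: 19−3=16, 12−11=1, 27−10=17.

counts (16, 1, 17)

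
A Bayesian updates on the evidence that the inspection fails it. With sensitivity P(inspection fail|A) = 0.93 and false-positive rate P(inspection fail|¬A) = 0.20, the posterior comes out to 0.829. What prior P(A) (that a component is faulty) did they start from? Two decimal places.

In odds form, posterior odds = prior odds × likelihood ratio, so prior odds = posterior odds ÷ LR.
Posterior odds = 0.829/(1−0.829) = 4.8480. LR = 0.93/0.20 = 4.6500.
Prior odds = 4.8480/4.6500 = 1.0426, so P(A) = 1.0426/(1+1.0426) ≈ 0.51.

P(A) = 0.51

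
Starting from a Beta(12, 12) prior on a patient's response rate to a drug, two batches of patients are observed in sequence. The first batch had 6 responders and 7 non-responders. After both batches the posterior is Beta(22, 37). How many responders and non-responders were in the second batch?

Because Beta–binomial updating is additive in the counts, the combined data contributed (α_post−α_prior, β_post−β_prior) successes and failures.
Total across both batches: 22−12=10 responders, 37−12=25 non-responders.
Subtract the first batch: 10−6=4 responders and 25−7=18 non-responders.

4 responders and 18 non-responders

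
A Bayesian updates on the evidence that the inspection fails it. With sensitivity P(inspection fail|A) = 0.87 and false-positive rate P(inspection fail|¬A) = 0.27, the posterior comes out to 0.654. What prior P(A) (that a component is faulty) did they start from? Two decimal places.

P(A) = 0.37

Bayes' rule in odds form gives O(A|E) = O(A)·[P(E|A)/P(E|¬A)], hence O(A) = O(A|E)/LR.
Posterior odds = 0.654/(1−0.654) = 1.8902. LR = 0.87/0.27 = 3.2222.
Prior odds = 1.8902/3.2222 = 0.5866, so P(A) = 0.5866/(1+0.5866) ≈ 0.37.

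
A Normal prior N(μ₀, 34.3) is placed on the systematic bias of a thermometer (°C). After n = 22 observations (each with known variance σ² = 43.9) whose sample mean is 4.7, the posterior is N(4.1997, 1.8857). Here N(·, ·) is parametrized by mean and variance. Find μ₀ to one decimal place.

The posterior mean is a precision-weighted average: μ_n = (τ₀μ₀ + τ_data·x̄)/(τ₀+τ_data), with τ₀=1/σ₀² and τ_data=n/σ².
Here τ₀ = 1/34.3 = 0.029155 and τ_data = 22/43.9 = 0.501139, so τ_n = 0.530294.
Rearranging for μ₀: μ₀ = (μ_n·τ_n − τ_data·x̄)/τ₀ = (4.1997·0.530294 − 0.501139·4.7) / 0.029155 = -0.128278/0.029155 ≈ -4.4.

μ₀ = -4.4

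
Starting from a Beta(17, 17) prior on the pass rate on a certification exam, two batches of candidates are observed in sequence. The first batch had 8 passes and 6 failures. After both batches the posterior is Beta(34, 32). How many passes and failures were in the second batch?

Sequential conjugate updates are equivalent to a single update on the pooled data, so total successes = posterior α − prior α and total failures = posterior β − prior β.
Total across both batches: 34−17=17 passes, 32−17=15 failures.
Subtract the first batch: 17−8=9 passes and 15−6=9 failures.

9 passes and 9 failures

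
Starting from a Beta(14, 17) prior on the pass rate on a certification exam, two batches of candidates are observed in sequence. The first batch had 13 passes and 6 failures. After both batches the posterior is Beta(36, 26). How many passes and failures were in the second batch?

9 passes and 3 failures

Sequential conjugate updates are equivalent to a single update on the pooled data, so total successes = posterior α − prior α and total failures = posterior β − prior β.
Total across both batches: 36−14=22 passes, 26−17=9 failures.
Subtract the first batch: 22−13=9 passes and 9−6=3 failures.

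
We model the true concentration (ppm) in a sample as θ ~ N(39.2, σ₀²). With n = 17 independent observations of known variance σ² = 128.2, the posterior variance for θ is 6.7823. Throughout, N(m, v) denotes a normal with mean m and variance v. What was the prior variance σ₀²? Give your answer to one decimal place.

Posterior precision equals prior precision plus data precision: 1/σ_n² = 1/σ₀² + n/σ².
So 1/σ₀² = 1/6.7823 − 17/128.2 = 0.147443 − 0.132605 = 0.014838.
Hence σ₀² = 1/0.014838 ≈ 67.4.

σ₀² = 67.4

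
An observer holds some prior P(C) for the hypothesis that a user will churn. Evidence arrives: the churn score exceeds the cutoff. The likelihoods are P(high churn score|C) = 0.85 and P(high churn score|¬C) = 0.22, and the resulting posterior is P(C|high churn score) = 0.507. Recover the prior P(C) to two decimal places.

P(C) = 0.21

Bayes' rule in odds form gives O(C|E) = O(C)·[P(E|C)/P(E|¬C)], hence O(C) = O(C|E)/LR.
Posterior odds = 0.507/(1−0.507) = 1.0284. LR = 0.85/0.22 = 3.8636.
Prior odds = 1.0284/3.8636 = 0.2662, so P(C) = 0.2662/(1+0.2662) ≈ 0.21.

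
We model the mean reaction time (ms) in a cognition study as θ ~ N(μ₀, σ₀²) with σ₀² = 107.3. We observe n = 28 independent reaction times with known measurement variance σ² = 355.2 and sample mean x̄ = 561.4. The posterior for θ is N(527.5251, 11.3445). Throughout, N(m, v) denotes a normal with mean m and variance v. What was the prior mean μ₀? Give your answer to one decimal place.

μ₀ = 241.0

The posterior mean is a precision-weighted average: μ_n = (τ₀μ₀ + τ_data·x̄)/(τ₀+τ_data), with τ₀=1/σ₀² and τ_data=n/σ².
Here τ₀ = 1/107.3 = 0.009320 and τ_data = 28/355.2 = 0.078829, so τ_n = 0.088149.
Rearranging for μ₀: μ₀ = (μ_n·τ_n − τ_data·x̄)/τ₀ = (527.5251·0.088149 − 0.078829·561.4) / 0.009320 = 2.246209/0.009320 ≈ 241.0.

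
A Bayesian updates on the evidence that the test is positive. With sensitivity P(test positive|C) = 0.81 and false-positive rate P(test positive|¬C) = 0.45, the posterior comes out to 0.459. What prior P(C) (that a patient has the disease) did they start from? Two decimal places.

In odds form, posterior odds = prior odds × likelihood ratio, so prior odds = posterior odds ÷ LR.
Posterior odds = 0.459/(1−0.459) = 0.8484. LR = 0.81/0.45 = 1.8000.
Prior odds = 0.8484/1.8000 = 0.4713, so P(C) = 0.4713/(1+0.4713) ≈ 0.32.

P(C) = 0.32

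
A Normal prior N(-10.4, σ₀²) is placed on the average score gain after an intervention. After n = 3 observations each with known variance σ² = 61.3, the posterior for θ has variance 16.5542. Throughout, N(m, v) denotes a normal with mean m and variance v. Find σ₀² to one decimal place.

σ₀² = 87.2

For the Normal–Normal model with known σ², precisions add: τ_n = τ₀ + n/σ².
So 1/σ₀² = 1/16.5542 − 3/61.3 = 0.060408 − 0.048940 = 0.011468.
Hence σ₀² = 1/0.011468 ≈ 87.2.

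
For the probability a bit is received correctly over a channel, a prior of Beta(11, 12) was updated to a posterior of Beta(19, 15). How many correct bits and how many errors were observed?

Beta is conjugate to the binomial likelihood: posterior = Beta(α+s, β+f).
So s = 19 − 11 = 8 and f = 15 − 12 = 3.

8 correct bits and 3 errors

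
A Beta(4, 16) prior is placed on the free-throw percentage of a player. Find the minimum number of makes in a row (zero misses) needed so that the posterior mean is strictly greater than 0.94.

k = 247

After k makes and 0 misses the posterior is Beta(4+k, 16), with mean (4+k)/(4+16+k).
Set (4+k)/(20+k) > 0.94 and solve: k > (0.94·20 − 4)/(1 − 0.94) = 246.667.
The smallest integer exceeding 246.667 is 247, and checking k=247: (251)/(267) = 0.9401 > 0.94.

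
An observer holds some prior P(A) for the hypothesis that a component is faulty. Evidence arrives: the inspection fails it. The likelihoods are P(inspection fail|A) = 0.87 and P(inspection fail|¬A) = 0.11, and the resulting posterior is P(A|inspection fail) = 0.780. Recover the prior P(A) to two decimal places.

Bayes' rule in odds form gives O(A|E) = O(A)·[P(E|A)/P(E|¬A)], hence O(A) = O(A|E)/LR.
Posterior odds = 0.780/(1−0.780) = 3.5455. LR = 0.87/0.11 = 7.9091.
Prior odds = 3.5455/7.9091 = 0.4483, so P(A) = 0.4483/(1+0.4483) ≈ 0.31.

P(A) = 0.31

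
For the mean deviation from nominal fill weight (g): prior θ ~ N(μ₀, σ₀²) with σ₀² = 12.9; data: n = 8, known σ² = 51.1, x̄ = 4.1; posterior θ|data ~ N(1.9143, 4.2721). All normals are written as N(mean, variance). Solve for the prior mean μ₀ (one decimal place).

μ₀ = -2.5

The posterior mean is a precision-weighted average: μ_n = (τ₀μ₀ + τ_data·x̄)/(τ₀+τ_data), with τ₀=1/σ₀² and τ_data=n/σ².
Here τ₀ = 1/12.9 = 0.077519 and τ_data = 8/51.1 = 0.156556, so τ_n = 0.234075.
Rearranging for μ₀: μ₀ = (μ_n·τ_n − τ_data·x̄)/τ₀ = (1.9143·0.234075 − 0.156556·4.1) / 0.077519 = -0.193790/0.077519 ≈ -2.5.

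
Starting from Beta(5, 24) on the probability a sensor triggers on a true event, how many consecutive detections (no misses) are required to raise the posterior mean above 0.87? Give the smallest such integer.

After k detections and 0 misses the posterior is Beta(5+k, 24), with mean (5+k)/(5+24+k).
Set (5+k)/(29+k) > 0.87 and solve: k > (0.87·29 − 5)/(1 − 0.87) = 155.615.
The smallest integer exceeding 155.615 is 156, and checking k=156: (161)/(185) = 0.8703 > 0.87.

k = 156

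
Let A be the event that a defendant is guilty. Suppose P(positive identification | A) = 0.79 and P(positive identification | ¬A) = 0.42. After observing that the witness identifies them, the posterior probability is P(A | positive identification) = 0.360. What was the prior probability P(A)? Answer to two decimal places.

In odds form, posterior odds = prior odds × likelihood ratio, so prior odds = posterior odds ÷ LR.
Posterior odds = 0.360/(1−0.360) = 0.5625. LR = 0.79/0.42 = 1.8810.
Prior odds = 0.5625/1.8810 = 0.2990, so P(A) = 0.2990/(1+0.2990) ≈ 0.23.

P(A) = 0.23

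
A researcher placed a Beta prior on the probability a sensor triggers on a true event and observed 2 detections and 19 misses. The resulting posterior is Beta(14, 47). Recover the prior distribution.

Beta is conjugate to the binomial likelihood: posterior = Beta(α+s, β+f).
Subtract the data counts: 14−2=12, 47−19=28.

Beta(12, 28)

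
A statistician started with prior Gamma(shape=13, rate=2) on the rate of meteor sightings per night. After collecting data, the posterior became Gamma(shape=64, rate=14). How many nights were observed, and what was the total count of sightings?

n = 12 nights with total 51 sightings

Gamma–Poisson conjugacy: posterior shape = α + Σxᵢ, posterior rate = β + n.
Matching: Σxᵢ = 64 − 13 = 51 and n = 14 − 2 = 12.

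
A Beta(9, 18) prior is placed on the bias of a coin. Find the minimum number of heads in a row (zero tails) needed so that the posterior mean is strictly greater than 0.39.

k = 3

After k heads and 0 tails the posterior is Beta(9+k, 18), with mean (9+k)/(9+18+k).
Set (9+k)/(27+k) > 0.39 and solve: k > (0.39·27 − 9)/(1 − 0.39) = 2.508.
The smallest integer exceeding 2.508 is 3, and checking k=3: (12)/(30) = 0.4000 > 0.39.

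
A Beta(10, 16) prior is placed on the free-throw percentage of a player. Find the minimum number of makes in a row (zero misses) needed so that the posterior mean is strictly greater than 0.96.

After k makes and 0 misses the posterior is Beta(10+k, 16), with mean (10+k)/(10+16+k).
Set (10+k)/(26+k) > 0.96 and solve: k > (0.96·26 − 10)/(1 − 0.96) = 374.000.
The smallest integer exceeding 374.000 is 375.

k = 375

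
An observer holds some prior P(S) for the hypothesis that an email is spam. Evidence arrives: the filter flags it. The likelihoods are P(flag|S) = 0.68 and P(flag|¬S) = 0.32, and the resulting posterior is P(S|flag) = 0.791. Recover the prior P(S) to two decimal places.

Bayes' rule in odds form gives O(S|E) = O(S)·[P(E|S)/P(E|¬S)], hence O(S) = O(S|E)/LR.
Posterior odds = 0.791/(1−0.791) = 3.7847. LR = 0.68/0.32 = 2.1250.
Prior odds = 3.7847/2.1250 = 1.7810, so P(S) = 1.7810/(1+1.7810) ≈ 0.64.

P(S) = 0.64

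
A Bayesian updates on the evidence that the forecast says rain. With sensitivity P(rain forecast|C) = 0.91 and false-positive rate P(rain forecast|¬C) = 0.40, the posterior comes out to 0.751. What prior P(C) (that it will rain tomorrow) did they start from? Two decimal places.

Bayes' rule in odds form gives O(C|E) = O(C)·[P(E|C)/P(E|¬C)], hence O(C) = O(C|E)/LR.
Posterior odds = 0.751/(1−0.751) = 3.0161. LR = 0.91/0.40 = 2.2750.
Prior odds = 3.0161/2.2750 = 1.3258, so P(C) = 1.3258/(1+1.3258) ≈ 0.57.

P(C) = 0.57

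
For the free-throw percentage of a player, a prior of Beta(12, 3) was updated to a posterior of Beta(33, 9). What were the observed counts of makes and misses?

A Beta(α, β) prior with s successes and f failures in binomial data gives a Beta(α+s, β+f) posterior.
Match parameters: s=33−12=21, f=9−3=6.

21 makes and 6 misses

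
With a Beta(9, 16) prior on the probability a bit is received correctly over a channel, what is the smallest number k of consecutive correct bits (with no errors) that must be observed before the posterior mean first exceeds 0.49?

k = 7

After k correct bits and 0 errors the posterior is Beta(9+k, 16), with mean (9+k)/(9+16+k).
Set (9+k)/(25+k) > 0.49 and solve: k > (0.49·25 − 9)/(1 − 0.49) = 6.373.
The smallest integer exceeding 6.373 is 7.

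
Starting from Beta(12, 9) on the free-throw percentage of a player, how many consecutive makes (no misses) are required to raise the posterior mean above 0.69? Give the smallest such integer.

k = 9

After k makes and 0 misses the posterior is Beta(12+k, 9), with mean (12+k)/(12+9+k).
Set (12+k)/(21+k) > 0.69 and solve: k > (0.69·21 − 12)/(1 − 0.69) = 8.032.
The smallest integer exceeding 8.032 is 9.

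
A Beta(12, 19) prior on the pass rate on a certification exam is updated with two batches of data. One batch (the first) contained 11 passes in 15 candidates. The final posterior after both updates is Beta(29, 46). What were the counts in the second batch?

6 passes and 23 failures

Sequential conjugate updates are equivalent to a single update on the pooled data, so total successes = posterior α − prior α and total failures = posterior β − prior β.
Total across both batches: 29−12=17 passes, 46−19=27 failures.
Subtract the first batch: 17−11=6 passes and 27−4=23 failures.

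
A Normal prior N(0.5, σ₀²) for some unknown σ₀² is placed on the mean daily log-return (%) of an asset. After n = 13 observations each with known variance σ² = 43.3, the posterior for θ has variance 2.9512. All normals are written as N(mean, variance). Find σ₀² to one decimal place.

σ₀² = 25.9

For the Normal–Normal model with known σ², precisions add: τ_n = τ₀ + n/σ².
So 1/σ₀² = 1/2.9512 − 13/43.3 = 0.338845 − 0.300231 = 0.038614.
Hence σ₀² = 1/0.038614 ≈ 25.9.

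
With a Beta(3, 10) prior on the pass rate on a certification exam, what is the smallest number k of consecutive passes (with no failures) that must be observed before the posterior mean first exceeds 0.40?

After k passes and 0 failures the posterior is Beta(3+k, 10), with mean (3+k)/(3+10+k).
Set (3+k)/(13+k) > 0.40 and solve: k > (0.40·13 − 3)/(1 − 0.40) = 3.667.
The smallest integer exceeding 3.667 is 4.

k = 4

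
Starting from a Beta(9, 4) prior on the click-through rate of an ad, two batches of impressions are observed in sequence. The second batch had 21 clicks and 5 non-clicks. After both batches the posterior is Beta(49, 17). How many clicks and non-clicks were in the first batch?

19 clicks and 8 non-clicks

Sequential conjugate updates are equivalent to a single update on the pooled data, so total successes = posterior α − prior α and total failures = posterior β − prior β.
Total across both batches: 49−9=40 clicks, 17−4=13 non-clicks.
Subtract the second batch: 40−21=19 clicks and 13−5=8 non-clicks.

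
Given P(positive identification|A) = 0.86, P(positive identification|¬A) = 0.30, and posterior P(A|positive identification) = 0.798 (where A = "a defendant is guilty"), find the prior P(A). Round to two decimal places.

Bayes' rule in odds form gives O(A|E) = O(A)·[P(E|A)/P(E|¬A)], hence O(A) = O(A|E)/LR.
Posterior odds = 0.798/(1−0.798) = 3.9505. LR = 0.86/0.30 = 2.8667.
Prior odds = 3.9505/2.8667 = 1.3781, so P(A) = 1.3781/(1+1.3781) ≈ 0.58.

P(A) = 0.58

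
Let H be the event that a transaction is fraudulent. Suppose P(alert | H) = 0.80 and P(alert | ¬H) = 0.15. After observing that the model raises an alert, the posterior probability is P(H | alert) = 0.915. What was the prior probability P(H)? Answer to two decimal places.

P(H) = 0.67

Bayes' rule in odds form gives O(H|E) = O(H)·[P(E|H)/P(E|¬H)], hence O(H) = O(H|E)/LR.
Posterior odds = 0.915/(1−0.915) = 10.7647. LR = 0.80/0.15 = 5.3333.
Prior odds = 10.7647/5.3333 = 2.0184, so P(H) = 2.0184/(1+2.0184) ≈ 0.67.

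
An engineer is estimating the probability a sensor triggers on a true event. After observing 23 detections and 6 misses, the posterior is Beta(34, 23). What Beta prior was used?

Beta(11, 17)

A Beta(a, b) prior with s successes and f failures in binomial data gives a Beta(a+s, b+f) posterior.
Subtract the data counts: 34−23=11, 23−6=17.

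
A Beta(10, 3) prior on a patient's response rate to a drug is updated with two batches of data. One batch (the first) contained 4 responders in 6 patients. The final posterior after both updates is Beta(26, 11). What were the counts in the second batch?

Sequential conjugate updates are equivalent to a single update on the pooled data, so total successes = posterior α − prior α and total failures = posterior β − prior β.
Total across both batches: 26−10=16 responders, 11−3=8 non-responders.
Subtract the first batch: 16−4=12 responders and 8−2=6 non-responders.

12 responders and 6 non-responders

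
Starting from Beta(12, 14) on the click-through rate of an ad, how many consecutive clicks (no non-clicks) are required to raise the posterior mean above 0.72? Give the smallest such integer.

k = 25

After k clicks and 0 non-clicks the posterior is Beta(12+k, 14), with mean (12+k)/(12+14+k).
Set (12+k)/(26+k) > 0.72 and solve: k > (0.72·26 − 12)/(1 − 0.72) = 24.000.
The smallest integer exceeding 24.000 is 25.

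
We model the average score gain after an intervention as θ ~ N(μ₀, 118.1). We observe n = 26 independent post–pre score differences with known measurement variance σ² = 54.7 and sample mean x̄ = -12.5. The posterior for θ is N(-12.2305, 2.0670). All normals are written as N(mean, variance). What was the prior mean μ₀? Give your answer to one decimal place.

With known observation variance, the Normal–Normal posterior has precision τ_n = τ₀ + n/σ² and mean μ_n = (τ₀μ₀ + (n/σ²)x̄)/τ_n.
Here τ₀ = 1/118.1 = 0.008467 and τ_data = 26/54.7 = 0.475320, so τ_n = 0.483787.
Rearranging for μ₀: μ₀ = (μ_n·τ_n − τ_data·x̄)/τ₀ = (-12.2305·0.483787 − 0.475320·-12.5) / 0.008467 = 0.024543/0.008467 ≈ 2.9.

μ₀ = 2.9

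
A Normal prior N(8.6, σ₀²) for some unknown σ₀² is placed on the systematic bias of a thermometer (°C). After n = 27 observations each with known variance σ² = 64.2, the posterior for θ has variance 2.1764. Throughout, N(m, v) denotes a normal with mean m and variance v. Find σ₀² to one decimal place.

σ₀² = 25.7

Posterior precision equals prior precision plus data precision: 1/σ_n² = 1/σ₀² + n/σ².
So 1/σ₀² = 1/2.1764 − 27/64.2 = 0.459474 − 0.420561 = 0.038913.
Hence σ₀² = 1/0.038913 ≈ 25.7.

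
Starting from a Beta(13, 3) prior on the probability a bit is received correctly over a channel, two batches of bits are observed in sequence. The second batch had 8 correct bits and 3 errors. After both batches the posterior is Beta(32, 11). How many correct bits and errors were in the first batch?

11 correct bits and 5 errors

Sequential conjugate updates are equivalent to a single update on the pooled data, so total successes = posterior α − prior α and total failures = posterior β − prior β.
Total across both batches: 32−13=19 correct bits, 11−3=8 errors.
Subtract the second batch: 19−8=11 correct bits and 8−3=5 errors.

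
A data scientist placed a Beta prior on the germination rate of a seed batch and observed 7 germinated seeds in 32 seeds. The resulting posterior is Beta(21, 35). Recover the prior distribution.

Under Beta–binomial conjugacy the posterior parameters are (a+s, b+f).
So a = 21 − 7 = 14 and b = 35 − 25 = 10.

Beta(14, 10)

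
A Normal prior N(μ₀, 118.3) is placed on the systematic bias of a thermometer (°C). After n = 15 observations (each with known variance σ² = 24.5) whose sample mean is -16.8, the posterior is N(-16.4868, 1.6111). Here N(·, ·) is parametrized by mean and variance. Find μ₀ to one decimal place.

μ₀ = 6.2

The posterior mean is a precision-weighted average: μ_n = (τ₀μ₀ + τ_data·x̄)/(τ₀+τ_data), with τ₀=1/σ₀² and τ_data=n/σ².
Here τ₀ = 1/118.3 = 0.008453 and τ_data = 15/24.5 = 0.612245, so τ_n = 0.620698.
Rearranging for μ₀: μ₀ = (μ_n·τ_n − τ_data·x̄)/τ₀ = (-16.4868·0.620698 − 0.612245·-16.8) / 0.008453 = 0.052392/0.008453 ≈ 6.2.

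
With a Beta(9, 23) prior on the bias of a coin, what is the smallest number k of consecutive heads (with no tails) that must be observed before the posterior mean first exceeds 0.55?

k = 20

After k heads and 0 tails the posterior is Beta(9+k, 23), with mean (9+k)/(9+23+k).
Set (9+k)/(32+k) > 0.55 and solve: k > (0.55·32 − 9)/(1 − 0.55) = 19.111.
The smallest integer exceeding 19.111 is 20.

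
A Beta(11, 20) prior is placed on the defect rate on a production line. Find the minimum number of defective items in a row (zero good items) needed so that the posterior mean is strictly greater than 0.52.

After k defective items and 0 good items the posterior is Beta(11+k, 20), with mean (11+k)/(11+20+k).
Set (11+k)/(31+k) > 0.52 and solve: k > (0.52·31 − 11)/(1 − 0.52) = 10.667.
The smallest integer exceeding 10.667 is 11.

k = 11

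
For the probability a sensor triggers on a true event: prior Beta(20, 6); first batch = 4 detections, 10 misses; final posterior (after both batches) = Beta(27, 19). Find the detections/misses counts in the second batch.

3 detections and 3 misses

Because Beta–binomial updating is additive in the counts, the combined data contributed (α_post−α_prior, β_post−β_prior) successes and failures.
Total across both batches: 27−20=7 detections, 19−6=13 misses.
Subtract the first batch: 7−4=3 detections and 13−10=3 misses.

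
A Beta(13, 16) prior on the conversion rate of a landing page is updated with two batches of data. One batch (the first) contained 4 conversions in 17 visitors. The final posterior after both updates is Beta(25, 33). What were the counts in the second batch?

Sequential conjugate updates are equivalent to a single update on the pooled data, so total successes = posterior α − prior α and total failures = posterior β − prior β.
Total across both batches: 25−13=12 conversions, 33−16=17 bounces.
Subtract the first batch: 12−4=8 conversions and 17−13=4 bounces.

8 conversions and 4 bounces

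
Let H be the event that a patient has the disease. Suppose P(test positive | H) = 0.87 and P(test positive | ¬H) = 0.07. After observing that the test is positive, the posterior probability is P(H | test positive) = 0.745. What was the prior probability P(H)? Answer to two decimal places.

P(H) = 0.19

In odds form, posterior odds = prior odds × likelihood ratio, so prior odds = posterior odds ÷ LR.
Posterior odds = 0.745/(1−0.745) = 2.9216. LR = 0.87/0.07 = 12.4286.
Prior odds = 2.9216/12.4286 = 0.2351, so P(H) = 0.2351/(1+0.2351) ≈ 0.19.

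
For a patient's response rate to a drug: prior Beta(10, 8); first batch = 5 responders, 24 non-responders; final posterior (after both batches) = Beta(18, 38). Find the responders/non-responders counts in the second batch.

Sequential conjugate updates are equivalent to a single update on the pooled data, so total successes = posterior α − prior α and total failures = posterior β − prior β.
Total across both batches: 18−10=8 responders, 38−8=30 non-responders.
Subtract the first batch: 8−5=3 responders and 30−24=6 non-responders.

3 responders and 6 non-responders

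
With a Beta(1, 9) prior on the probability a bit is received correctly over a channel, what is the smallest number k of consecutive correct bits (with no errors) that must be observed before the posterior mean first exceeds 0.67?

After k correct bits and 0 errors the posterior is Beta(1+k, 9), with mean (1+k)/(1+9+k).
Set (1+k)/(10+k) > 0.67 and solve: k > (0.67·10 − 1)/(1 − 0.67) = 17.273.
The smallest integer exceeding 17.273 is 18.

k = 18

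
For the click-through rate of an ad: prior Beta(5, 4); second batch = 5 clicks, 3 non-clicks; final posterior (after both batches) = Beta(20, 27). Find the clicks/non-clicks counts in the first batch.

10 clicks and 20 non-clicks

Sequential conjugate updates are equivalent to a single update on the pooled data, so total successes = posterior α − prior α and total failures = posterior β − prior β.
Total across both batches: 20−5=15 clicks, 27−4=23 non-clicks.
Subtract the second batch: 15−5=10 clicks and 23−3=20 non-clicks.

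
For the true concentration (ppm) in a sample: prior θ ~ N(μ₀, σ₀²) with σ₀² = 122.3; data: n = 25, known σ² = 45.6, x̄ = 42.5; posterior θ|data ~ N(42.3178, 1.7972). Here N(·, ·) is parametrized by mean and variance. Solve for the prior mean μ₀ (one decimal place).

The posterior mean is a precision-weighted average: μ_n = (τ₀μ₀ + τ_data·x̄)/(τ₀+τ_data), with τ₀=1/σ₀² and τ_data=n/σ².
Here τ₀ = 1/122.3 = 0.008177 and τ_data = 25/45.6 = 0.548246, so τ_n = 0.556423.
Rearranging for μ₀: μ₀ = (μ_n·τ_n − τ_data·x̄)/τ₀ = (42.3178·0.556423 − 0.548246·42.5) / 0.008177 = 0.246142/0.008177 ≈ 30.1.

μ₀ = 30.1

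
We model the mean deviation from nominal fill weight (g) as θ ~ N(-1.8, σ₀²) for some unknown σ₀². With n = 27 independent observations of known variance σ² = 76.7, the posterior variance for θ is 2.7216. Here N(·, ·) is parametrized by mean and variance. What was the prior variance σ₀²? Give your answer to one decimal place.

σ₀² = 64.9

For the Normal–Normal model with known σ², precisions add: τ_n = τ₀ + n/σ².
So 1/σ₀² = 1/2.7216 − 27/76.7 = 0.367431 − 0.352021 = 0.015410.
Hence σ₀² = 1/0.015410 ≈ 64.9.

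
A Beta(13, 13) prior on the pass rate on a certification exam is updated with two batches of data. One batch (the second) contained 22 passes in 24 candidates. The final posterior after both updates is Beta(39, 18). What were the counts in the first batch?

4 passes and 3 failures

Because Beta–binomial updating is additive in the counts, the combined data contributed (α_post−α_prior, β_post−β_prior) successes and failures.
Total across both batches: 39−13=26 passes, 18−13=5 failures.
Subtract the second batch: 26−22=4 passes and 5−2=3 failures.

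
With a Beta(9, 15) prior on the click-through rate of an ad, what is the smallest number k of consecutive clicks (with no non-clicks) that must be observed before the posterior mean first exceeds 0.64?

After k clicks and 0 non-clicks the posterior is Beta(9+k, 15), with mean (9+k)/(9+15+k).
Set (9+k)/(24+k) > 0.64 and solve: k > (0.64·24 − 9)/(1 − 0.64) = 17.667.
The smallest integer exceeding 17.667 is 18.

k = 18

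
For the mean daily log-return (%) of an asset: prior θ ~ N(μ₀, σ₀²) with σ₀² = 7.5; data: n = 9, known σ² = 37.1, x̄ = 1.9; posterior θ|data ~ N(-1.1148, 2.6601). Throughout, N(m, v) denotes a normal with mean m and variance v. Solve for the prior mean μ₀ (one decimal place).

With known observation variance, the Normal–Normal posterior has precision τ_n = τ₀ + n/σ² and mean μ_n = (τ₀μ₀ + (n/σ²)x̄)/τ_n.
Here τ₀ = 1/7.5 = 0.133333 and τ_data = 9/37.1 = 0.242588, so τ_n = 0.375921.
Rearranging for μ₀: μ₀ = (μ_n·τ_n − τ_data·x̄)/τ₀ = (-1.1148·0.375921 − 0.242588·1.9) / 0.133333 = -0.879994/0.133333 ≈ -6.6.

μ₀ = -6.6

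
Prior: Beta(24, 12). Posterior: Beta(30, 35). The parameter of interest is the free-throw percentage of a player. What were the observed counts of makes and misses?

Under Beta–binomial conjugacy the posterior parameters are (α+s, β+f).
So s = 30 − 24 = 6 and f = 35 − 12 = 23.

6 makes and 23 misses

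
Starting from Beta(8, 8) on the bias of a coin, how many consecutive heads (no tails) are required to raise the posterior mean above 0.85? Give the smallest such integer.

k = 38

After k heads and 0 tails the posterior is Beta(8+k, 8), with mean (8+k)/(8+8+k).
Set (8+k)/(16+k) > 0.85 and solve: k > (0.85·16 − 8)/(1 − 0.85) = 37.333.
The smallest integer exceeding 37.333 is 38, and checking k=38: (46)/(54) = 0.8519 > 0.85.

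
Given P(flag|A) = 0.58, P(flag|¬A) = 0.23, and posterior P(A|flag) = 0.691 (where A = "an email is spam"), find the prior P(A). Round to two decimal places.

Bayes' rule in odds form gives O(A|E) = O(A)·[P(E|A)/P(E|¬A)], hence O(A) = O(A|E)/LR.
Posterior odds = 0.691/(1−0.691) = 2.2362. LR = 0.58/0.23 = 2.5217.
Prior odds = 2.2362/2.5217 = 0.8868, so P(A) = 0.8868/(1+0.8868) ≈ 0.47.

P(A) = 0.47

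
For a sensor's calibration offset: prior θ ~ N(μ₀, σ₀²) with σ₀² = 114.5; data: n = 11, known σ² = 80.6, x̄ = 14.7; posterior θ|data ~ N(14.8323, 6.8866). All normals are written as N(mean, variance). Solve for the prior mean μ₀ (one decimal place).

μ₀ = 16.9

The posterior mean is a precision-weighted average: μ_n = (τ₀μ₀ + τ_data·x̄)/(τ₀+τ_data), with τ₀=1/σ₀² and τ_data=n/σ².
Here τ₀ = 1/114.5 = 0.008734 and τ_data = 11/80.6 = 0.136476, so τ_n = 0.145210.
Rearranging for μ₀: μ₀ = (μ_n·τ_n − τ_data·x̄)/τ₀ = (14.8323·0.145210 − 0.136476·14.7) / 0.008734 = 0.147601/0.008734 ≈ 16.9.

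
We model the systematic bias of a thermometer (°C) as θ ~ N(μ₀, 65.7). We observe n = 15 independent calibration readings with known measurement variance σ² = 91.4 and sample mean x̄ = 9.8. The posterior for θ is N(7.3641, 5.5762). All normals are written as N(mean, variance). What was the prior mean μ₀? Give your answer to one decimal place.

The posterior mean is a precision-weighted average: μ_n = (τ₀μ₀ + τ_data·x̄)/(τ₀+τ_data), with τ₀=1/σ₀² and τ_data=n/σ².
Here τ₀ = 1/65.7 = 0.015221 and τ_data = 15/91.4 = 0.164114, so τ_n = 0.179335.
Rearranging for μ₀: μ₀ = (μ_n·τ_n − τ_data·x̄)/τ₀ = (7.3641·0.179335 − 0.164114·9.8) / 0.015221 = -0.287676/0.015221 ≈ -18.9.

μ₀ = -18.9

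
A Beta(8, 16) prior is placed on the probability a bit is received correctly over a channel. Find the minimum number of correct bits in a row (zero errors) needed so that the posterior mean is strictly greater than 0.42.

After k correct bits and 0 errors the posterior is Beta(8+k, 16), with mean (8+k)/(8+16+k).
Set (8+k)/(24+k) > 0.42 and solve: k > (0.42·24 − 8)/(1 − 0.42) = 3.586.
The smallest integer exceeding 3.586 is 4.

k = 4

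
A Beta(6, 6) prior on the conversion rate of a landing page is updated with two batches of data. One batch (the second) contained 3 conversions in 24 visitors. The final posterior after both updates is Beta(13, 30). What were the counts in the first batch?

Because Beta–binomial updating is additive in the counts, the combined data contributed (α_post−α_prior, β_post−β_prior) successes and failures.
Total across both batches: 13−6=7 conversions, 30−6=24 bounces.
Subtract the second batch: 7−3=4 conversions and 24−21=3 bounces.

4 conversions and 3 bounces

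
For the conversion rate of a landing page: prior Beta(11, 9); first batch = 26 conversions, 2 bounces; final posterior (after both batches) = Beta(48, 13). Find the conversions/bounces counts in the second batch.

11 conversions and 2 bounces

Sequential conjugate updates are equivalent to a single update on the pooled data, so total successes = posterior α − prior α and total failures = posterior β − prior β.
Total across both batches: 48−11=37 conversions, 13−9=4 bounces.
Subtract the first batch: 37−26=11 conversions and 4−2=2 bounces.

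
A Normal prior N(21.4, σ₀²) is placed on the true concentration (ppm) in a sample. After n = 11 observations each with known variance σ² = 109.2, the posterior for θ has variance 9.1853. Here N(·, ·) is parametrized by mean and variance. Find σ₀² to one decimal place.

σ₀² = 122.9

Posterior precision equals prior precision plus data precision: 1/σ_n² = 1/σ₀² + n/σ².
So 1/σ₀² = 1/9.1853 − 11/109.2 = 0.108870 − 0.100733 = 0.008137.
Hence σ₀² = 1/0.008137 ≈ 122.9.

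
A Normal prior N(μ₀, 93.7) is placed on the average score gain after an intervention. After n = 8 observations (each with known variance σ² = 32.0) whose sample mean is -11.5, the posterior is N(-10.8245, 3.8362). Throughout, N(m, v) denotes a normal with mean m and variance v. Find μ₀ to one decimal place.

The posterior mean is a precision-weighted average: μ_n = (τ₀μ₀ + τ_data·x̄)/(τ₀+τ_data), with τ₀=1/σ₀² and τ_data=n/σ².
Here τ₀ = 1/93.7 = 0.010672 and τ_data = 8/32.0 = 0.250000, so τ_n = 0.260672.
Rearranging for μ₀: μ₀ = (μ_n·τ_n − τ_data·x̄)/τ₀ = (-10.8245·0.260672 − 0.250000·-11.5) / 0.010672 = 0.053356/0.010672 ≈ 5.0.

μ₀ = 5.0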